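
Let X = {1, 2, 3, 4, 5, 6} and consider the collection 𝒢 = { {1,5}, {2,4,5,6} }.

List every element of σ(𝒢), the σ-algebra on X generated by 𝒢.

Begin from { ∅, {1,5}, {2,4,5,6}, X } (that is, 𝒢 plus ∅ and X).
Round 1 adds 3:
  {1,3}  = complement {2,4,5,6}
  {2,3,4,6}  = complement {1,5}
  {1,2,4,5,6}  = {2,4,5,6} ∪ {1,5}
  (now 7)
Round 2. New:
  {3}  = complement {1,2,4,5,6}
  {1,3,5}  = {1,3} ∪ {1,5}
  {1,2,3,4,6}  = {2,3,4,6} ∪ {1,3}
  {2,3,4,5,6}  = {2,4,5,6} ∪ {2,3,4,6}
  (now 11)
Round 3: +3 →
  {1}  = complement {2,3,4,5,6}
  {5}  = complement {1,2,3,4,6}
  {2,4,6}  = complement {1,3,5}
  (now 14)
Round 4. New:
  {3,5}  = {3} ∪ {5}
  {1,2,4,6}  = {2,4,6} ∪ {1}
  (now 16)
Round 5: stable.

σ(𝒢) = { ∅, {1}, {3}, {5}, {1,3}, {1,5}, {3,5}, {1,3,5}, {2,4,6}, {1,2,4,6}, {2,3,4,6}, {2,4,5,6}, {1,2,3,4,6}, {1,2,4,5,6}, {2,3,4,5,6}, X }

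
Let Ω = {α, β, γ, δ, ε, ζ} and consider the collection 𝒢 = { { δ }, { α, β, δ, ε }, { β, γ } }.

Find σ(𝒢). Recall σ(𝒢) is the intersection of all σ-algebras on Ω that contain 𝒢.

Seed the family with 𝒢 together with ∅ and Ω: { {  }, { δ }, { β, γ }, { α, β, δ, ε }, Ω }.
Round 1 adds 5:
  { γ, ζ }  = ᶜ of { α, β, δ, ε }
  { β, γ, δ }  = { β, γ } ∪ { δ }
  { α, δ, ε, ζ }  = ᶜ of { β, γ }
  { α, β, γ, δ, ε }  = { β, γ } ∪ { α, β, δ, ε }
  { α, β, γ, ε, ζ }  = ᶜ of { δ }
  |family| = 10
Round 2 adds 7:
  { ζ }  = ᶜ of { α, β, γ, δ, ε }
  { α, ε, ζ }  = ᶜ of { β, γ, δ }
  { β, γ, ζ }  = { β, γ } ∪ { γ, ζ }
  { γ, δ, ζ }  = { γ, ζ } ∪ { δ }
  { β, γ, δ, ζ }  = { β, γ, δ } ∪ { γ, ζ }
  { α, β, δ, ε, ζ }  = { α, δ, ε, ζ } ∪ { α, β, δ, ε }
  { α, γ, δ, ε, ζ }  = { α, δ, ε, ζ } ∪ { γ, ζ }
  |family| = 17
Round 3: 7 new —
  { β }  = ᶜ of { α, γ, δ, ε, ζ }
  { γ }  = ᶜ of { α, β, δ, ε, ζ }
  { α, ε }  = ᶜ of { β, γ, δ, ζ }
  { δ, ζ }  = { δ } ∪ { ζ }
  { α, β, ε }  = ᶜ of { γ, δ, ζ }
  { α, δ, ε }  = ᶜ of { β, γ, ζ }
  { α, γ, ε, ζ }  = { α, ε, ζ } ∪ { γ, ζ }
  |family| = 24
Round 4. New:
  { β, δ }  = ᶜ of { α, γ, ε, ζ }
  { β, ζ }  = { β } ∪ { ζ }
  { γ, δ }  = { γ } ∪ { δ }
  { α, γ, ε }  = { γ } ∪ { α, ε }
  { β, δ, ζ }  = { β } ∪ { δ, ζ }
  { α, β, γ, ε }  = ᶜ of { δ, ζ }
  { α, β, ε, ζ }  = { β } ∪ { α, ε, ζ }
  { α, γ, δ, ε }  = { α, δ, ε } ∪ { γ }
  |family| = 32
Round 5: stable.

Therefore σ(𝒢) = { {  }, { β }, { γ }, { δ }, { ζ }, { α, ε }, { β, γ }, { β, δ }, { β, ζ }, { γ, δ }, { γ, ζ }, { δ, ζ }, { α, β, ε }, { α, γ, ε }, { α, δ, ε }, { α, ε, ζ }, { β, γ, δ }, { β, γ, ζ }, { β, δ, ζ }, { γ, δ, ζ }, { α, β, γ, ε }, { α, β, δ, ε }, { α, β, ε, ζ }, { α, γ, δ, ε }, { α, γ, ε, ζ }, { α, δ, ε, ζ }, { β, γ, δ, ζ }, { α, β, γ, δ, ε }, { α, β, γ, ε, ζ }, { α, β, δ, ε, ζ }, { α, γ, δ, ε, ζ }, Ω } (|σ(𝒢)| = 32).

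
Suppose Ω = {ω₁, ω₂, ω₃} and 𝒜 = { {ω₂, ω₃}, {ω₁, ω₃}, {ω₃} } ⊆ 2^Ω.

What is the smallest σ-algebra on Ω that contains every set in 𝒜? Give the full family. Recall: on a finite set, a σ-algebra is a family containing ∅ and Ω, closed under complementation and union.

σ(𝒜) = { {}, {ω₁}, {ω₂}, {ω₃}, {ω₁, ω₂}, {ω₁, ω₃}, {ω₂, ω₃}, Ω }

Check:
Take S₀ = 𝒜 ∪ {∅, Ω} = { {}, {ω₃}, {ω₁, ω₃}, {ω₂, ω₃}, Ω }.
Round 1. New:
  {ω₁}  = ᶜ of {ω₂, ω₃}
  {ω₂}  = ᶜ of {ω₁, ω₃}
  {ω₁, ω₂}  = ᶜ of {ω₃}
Round 2: already closed under ᶜ and ∪.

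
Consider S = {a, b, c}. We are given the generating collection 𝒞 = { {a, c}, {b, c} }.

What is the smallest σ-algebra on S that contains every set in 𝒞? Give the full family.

Take S₀ = 𝒞 ∪ {∅, S} = { ∅, {a, c}, {b, c}, S }.
Pass 1. New:
  {a}  = complement {b, c}
  {b}  = complement {a, c}
  — 6 sets.
Pass 2 adds 1:
  {a, b}  = {b} ∪ {a}
  — 7 sets.
Pass 3 adds 1:
  {c}  = complement {a, b}
  — 8 sets.
After Pass 4 the family is unchanged; done.

Therefore σ(𝒞) = { ∅, {a}, {b}, {c}, {a, b}, {a, c}, {b, c}, S } (|σ(𝒞)| = 8).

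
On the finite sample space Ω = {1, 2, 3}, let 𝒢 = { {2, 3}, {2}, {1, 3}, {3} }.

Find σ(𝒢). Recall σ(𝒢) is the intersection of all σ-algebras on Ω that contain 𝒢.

Seed the family with 𝒢 together with ∅ and Ω: { ∅, {2}, {3}, {1, 3}, {2, 3}, Ω }.
Pass 1 adds 2:
  {1}  = {2, 3}ᶜ
  {1, 2}  = {3}ᶜ
  — 8 sets.
After Pass 2 the family is unchanged; done.

Therefore σ(𝒢) = { ∅, {1}, {2}, {3}, {1, 2}, {1, 3}, {2, 3}, Ω } (|σ(𝒢)| = 8).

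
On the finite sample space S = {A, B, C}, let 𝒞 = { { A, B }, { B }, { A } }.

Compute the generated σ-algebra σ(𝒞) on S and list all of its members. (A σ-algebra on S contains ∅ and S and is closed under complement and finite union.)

Answer: σ(𝒞) = { ∅, { A }, { B }, { C }, { A, B }, { A, C }, { B, C }, S }

Derivation:
Seed the family with 𝒞 together with ∅ and S: { ∅, { A }, { B }, { A, B }, S }.
Step 1: +3 →
  { C }  = S∖{ A, B }
  { A, C }  = S∖{ B }
  { B, C }  = S∖{ A }
  — 8 sets.
Step 2 adds nothing — fixpoint reached.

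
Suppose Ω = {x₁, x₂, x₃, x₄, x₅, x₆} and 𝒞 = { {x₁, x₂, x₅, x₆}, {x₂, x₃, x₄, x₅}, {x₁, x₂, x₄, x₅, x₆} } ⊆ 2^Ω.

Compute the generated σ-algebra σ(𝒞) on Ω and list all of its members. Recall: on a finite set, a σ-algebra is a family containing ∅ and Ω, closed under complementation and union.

Seed the family with 𝒞 together with ∅ and Ω: { {}, {x₁, x₂, x₅, x₆}, {x₂, x₃, x₄, x₅}, {x₁, x₂, x₄, x₅, x₆}, Ω }.
Step 1 adds 3:
  {x₃}  = ᶜ of {x₁, x₂, x₄, x₅, x₆}
  {x₁, x₆}  = ᶜ of {x₂, x₃, x₄, x₅}
  {x₃, x₄}  = ᶜ of {x₁, x₂, x₅, x₆}
  |family| = 8
Step 2: +3 →
  {x₁, x₃, x₆}  = {x₃} ∪ {x₁, x₆}
  {x₁, x₃, x₄, x₆}  = {x₁, x₆} ∪ {x₃, x₄}
  {x₁, x₂, x₃, x₅, x₆}  = {x₃} ∪ {x₁, x₂, x₅, x₆}
  |family| = 11
Step 3: 3 new —
  {x₄}  = ᶜ of {x₁, x₂, x₃, x₅, x₆}
  {x₂, x₅}  = ᶜ of {x₁, x₃, x₄, x₆}
  {x₂, x₄, x₅}  = ᶜ of {x₁, x₃, x₆}
  |family| = 14
Step 4 (2 new):
  {x₁, x₄, x₆}  = {x₁, x₆} ∪ {x₄}
  {x₂, x₃, x₅}  = {x₃} ∪ {x₂, x₅}
  |family| = 16
Step 5: no new sets; the family is a σ-algebra.

Hence σ(𝒞) has 16 members: { {}, {x₃}, {x₄}, {x₁, x₆}, {x₂, x₅}, {x₃, x₄}, {x₁, x₃, x₆}, {x₁, x₄, x₆}, {x₂, x₃, x₅}, {x₂, x₄, x₅}, {x₁, x₂, x₅, x₆}, {x₁, x₃, x₄, x₆}, {x₂, x₃, x₄, x₅}, {x₁, x₂, x₃, x₅, x₆}, {x₁, x₂, x₄, x₅, x₆}, Ω }.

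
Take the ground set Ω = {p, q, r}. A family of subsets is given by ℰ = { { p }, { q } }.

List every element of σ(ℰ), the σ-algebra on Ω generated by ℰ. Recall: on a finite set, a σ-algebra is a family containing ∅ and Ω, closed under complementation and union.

Initial family (4 sets): { {}, { p }, { q }, Ω }.
Step 1: 3 new —
  { p, q }  = { p } ∪ { q }
  { p, r }  = Ω∖{ q }
  { q, r }  = Ω∖{ p }
  (now 7)
Step 2: +1 →
  { r }  = Ω∖{ p, q }
  (now 8)
Step 3: no new sets; the family is a σ-algebra.

Therefore σ(ℰ) = { {}, { p }, { q }, { r }, { p, q }, { p, r }, { q, r }, Ω } (|σ(ℰ)| = 8).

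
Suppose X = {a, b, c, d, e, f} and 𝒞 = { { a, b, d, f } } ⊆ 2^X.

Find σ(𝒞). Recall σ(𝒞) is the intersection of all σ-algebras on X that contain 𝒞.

Initial family (3 sets): { {}, { a, b, d, f }, X }.
Step 1. New:
  { c, e }  = { a, b, d, f }ᶜ
  [4 total]
Step 2: already closed under ᶜ and ∪.

Hence σ(𝒞) has 4 members: { {}, { c, e }, { a, b, d, f }, X }.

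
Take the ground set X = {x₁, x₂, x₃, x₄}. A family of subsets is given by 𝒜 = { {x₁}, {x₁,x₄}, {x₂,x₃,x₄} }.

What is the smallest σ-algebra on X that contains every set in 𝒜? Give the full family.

Take S₀ = 𝒜 ∪ {∅, X} = { {}, {x₁}, {x₁,x₄}, {x₂,x₃,x₄}, X }.
Round 1. New:
  {x₂,x₃}  = {x₁,x₄}ᶜ
Round 2. New:
  {x₁,x₂,x₃}  = {x₂,x₃} ∪ {x₁}
Round 3. New:
  {x₄}  = {x₁,x₂,x₃}ᶜ
After Round 4 the family is unchanged; done.

σ(𝒜) = { {}, {x₁}, {x₄}, {x₁,x₄}, {x₂,x₃}, {x₁,x₂,x₃}, {x₂,x₃,x₄}, X }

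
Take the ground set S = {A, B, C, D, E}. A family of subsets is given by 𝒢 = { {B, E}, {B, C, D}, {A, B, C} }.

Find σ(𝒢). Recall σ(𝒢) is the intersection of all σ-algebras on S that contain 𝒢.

Initial family (5 sets): { {}, {B, E}, {A, B, C}, {B, C, D}, S }.
Step 1. New:
  {A, E}  = {B, C, D}ᶜ
  {D, E}  = {A, B, C}ᶜ
  {A, C, D}  = {B, E}ᶜ
  {A, B, C, D}  = {A, B, C} ∪ {B, C, D}
  {A, B, C, E}  = {B, E} ∪ {A, B, C}
  {B, C, D, E}  = {B, E} ∪ {B, C, D}
  [11 total]
Step 2 adds 7:
  {A}  = {B, C, D, E}ᶜ
  {D}  = {A, B, C, E}ᶜ
  {E}  = {A, B, C, D}ᶜ
  {A, B, E}  = {B, E} ∪ {A, E}
  {A, D, E}  = {D, E} ∪ {A, E}
  {B, D, E}  = {B, E} ∪ {D, E}
  {A, C, D, E}  = {D, E} ∪ {A, C, D}
  [18 total]
Step 3: 6 new —
  {B}  = {A, C, D, E}ᶜ
  {A, C}  = {B, D, E}ᶜ
  {A, D}  = {D} ∪ {A}
  {B, C}  = {A, D, E}ᶜ
  {C, D}  = {A, B, E}ᶜ
  {A, B, D, E}  = {D, E} ∪ {A, B, E}
  [24 total]
Step 4 (7 new):
  {C}  = {A, B, D, E}ᶜ
  {A, B}  = {B} ∪ {A}
  {B, D}  = {B} ∪ {D}
  {A, B, D}  = {B} ∪ {A, D}
  {A, C, E}  = {E} ∪ {A, C}
  {B, C, E}  = {A, D}ᶜ
  {C, D, E}  = {C, D} ∪ {E}
  [31 total]
Step 5. New:
  {C, E}  = {A, B, D}ᶜ
  [32 total]
Step 6: closed — nothing new.

Hence σ(𝒢) has 32 members: { {}, {A}, {B}, {C}, {D}, {E}, {A, B}, {A, C}, {A, D}, {A, E}, {B, C}, {B, D}, {B, E}, {C, D}, {C, E}, {D, E}, {A, B, C}, {A, B, D}, {A, B, E}, {A, C, D}, {A, C, E}, {A, D, E}, {B, C, D}, {B, C, E}, {B, D, E}, {C, D, E}, {A, B, C, D}, {A, B, C, E}, {A, B, D, E}, {A, C, D, E}, {B, C, D, E}, S }.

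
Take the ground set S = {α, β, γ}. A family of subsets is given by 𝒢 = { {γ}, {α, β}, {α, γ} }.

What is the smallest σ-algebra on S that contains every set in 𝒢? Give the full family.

σ(𝒢) = { {}, {α}, {β}, {γ}, {α, β}, {α, γ}, {β, γ}, S }

Trace:
Begin from { {}, {γ}, {α, β}, {α, γ}, S } (that is, 𝒢 plus ∅ and S).
Iteration 1: 1 new —
  {β}  = complement {α, γ}
  |family| = 6
Iteration 2: 1 new —
  {β, γ}  = {γ} ∪ {β}
  |family| = 7
Iteration 3: 1 new —
  {α}  = complement {β, γ}
  |family| = 8
Iteration 4 adds nothing — fixpoint reached.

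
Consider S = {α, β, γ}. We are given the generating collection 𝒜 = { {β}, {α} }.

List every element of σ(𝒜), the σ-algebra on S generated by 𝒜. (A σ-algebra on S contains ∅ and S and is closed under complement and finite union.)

|σ(𝒜)| = 8.  σ(𝒜) = { ∅, {α}, {β}, {γ}, {α,β}, {α,γ}, {β,γ}, S }

Derivation:
Initial family (4 sets): { ∅, {α}, {β}, S }.
Round 1: 3 new —
  {α,β}  = {β} ∪ {α}
  {α,γ}  = ᶜ of {β}
  {β,γ}  = ᶜ of {α}
  [7 total]
Round 2. New:
  {γ}  = ᶜ of {α,β}
  [8 total]
After Round 3 the family is unchanged; done.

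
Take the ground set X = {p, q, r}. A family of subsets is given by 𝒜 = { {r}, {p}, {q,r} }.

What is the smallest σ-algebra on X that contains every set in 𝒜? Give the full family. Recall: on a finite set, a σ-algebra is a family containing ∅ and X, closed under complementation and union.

Initial family (5 sets): { {}, {p}, {r}, {q,r}, X }.
Pass 1 (2 new):
  {p,q}  = {r}ᶜ
  {p,r}  = {r} ∪ {p}
Pass 2: 1 new —
  {q}  = {p,r}ᶜ
Pass 3: already closed under ᶜ and ∪.

Therefore σ(𝒜) = { {}, {p}, {q}, {r}, {p,q}, {p,r}, {q,r}, X } (|σ(𝒜)| = 8).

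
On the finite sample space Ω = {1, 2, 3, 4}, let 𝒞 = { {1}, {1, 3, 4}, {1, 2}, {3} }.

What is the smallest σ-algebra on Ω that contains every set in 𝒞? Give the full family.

Start: 𝒞 ∪ {∅, Ω} = { {}, {1}, {3}, {1, 2}, {1, 3, 4}, Ω }.
Round 1. New:
  {2}  = complement {1, 3, 4}
  {1, 3}  = {3} ∪ {1}
  {3, 4}  = complement {1, 2}
  {1, 2, 3}  = {3} ∪ {1, 2}
  {1, 2, 4}  = complement {3}
  {2, 3, 4}  = complement {1}
  — 12 sets.
Round 2: 3 new —
  {4}  = complement {1, 2, 3}
  {2, 3}  = {2} ∪ {3}
  {2, 4}  = complement {1, 3}
  — 15 sets.
Round 3: +1 →
  {1, 4}  = complement {2, 3}
  — 16 sets.
Round 4: no new sets; the family is a σ-algebra.

Hence σ(𝒞) has 16 members: { {}, {1}, {2}, {3}, {4}, {1, 2}, {1, 3}, {1, 4}, {2, 3}, {2, 4}, {3, 4}, {1, 2, 3}, {1, 2, 4}, {1, 3, 4}, {2, 3, 4}, Ω }.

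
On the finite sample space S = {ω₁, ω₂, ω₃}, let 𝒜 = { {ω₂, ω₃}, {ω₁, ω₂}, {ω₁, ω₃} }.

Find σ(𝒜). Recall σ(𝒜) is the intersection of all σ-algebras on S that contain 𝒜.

σ(𝒜) (8 sets): { {}, {ω₁}, {ω₂}, {ω₃}, {ω₁, ω₂}, {ω₁, ω₃}, {ω₂, ω₃}, S }

Derivation:
Start: 𝒜 ∪ {∅, S} = { {}, {ω₁, ω₂}, {ω₁, ω₃}, {ω₂, ω₃}, S }.
Round 1: +3 →
  {ω₁}  = ᶜ of {ω₂, ω₃}
  {ω₂}  = ᶜ of {ω₁, ω₃}
  {ω₃}  = ᶜ of {ω₁, ω₂}
  — 8 sets.
Round 2: stable.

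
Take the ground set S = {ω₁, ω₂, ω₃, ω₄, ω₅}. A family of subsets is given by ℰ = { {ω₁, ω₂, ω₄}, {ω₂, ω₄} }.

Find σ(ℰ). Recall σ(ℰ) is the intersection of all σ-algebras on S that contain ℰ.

|σ(ℰ)| = 8.  σ(ℰ) = { {}, {ω₁}, {ω₂, ω₄}, {ω₃, ω₅}, {ω₁, ω₂, ω₄}, {ω₁, ω₃, ω₅}, {ω₂, ω₃, ω₄, ω₅}, S }

Working:
Seed the family with ℰ together with ∅ and S: { {}, {ω₂, ω₄}, {ω₁, ω₂, ω₄}, S }.
Step 1. New:
  {ω₃, ω₅}  = S∖{ω₁, ω₂, ω₄}
  {ω₁, ω₃, ω₅}  = S∖{ω₂, ω₄}
  [6 total]
Step 2 adds 1:
  {ω₂, ω₃, ω₄, ω₅}  = {ω₃, ω₅} ∪ {ω₂, ω₄}
  [7 total]
Step 3: 1 new —
  {ω₁}  = S∖{ω₂, ω₃, ω₄, ω₅}
  [8 total]
Step 4 adds nothing — fixpoint reached.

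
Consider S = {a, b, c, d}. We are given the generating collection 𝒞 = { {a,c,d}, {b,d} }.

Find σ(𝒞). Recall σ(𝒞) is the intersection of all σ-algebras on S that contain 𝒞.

σ(𝒞) = { {}, {b}, {d}, {a,c}, {b,d}, {a,b,c}, {a,c,d}, S }

Derivation:
Take S₀ = 𝒞 ∪ {∅, S} = { {}, {b,d}, {a,c,d}, S }.
Pass 1: 2 new —
  {b}  = complement {a,c,d}
  {a,c}  = complement {b,d}
Pass 2: +1 →
  {a,b,c}  = {a,c} ∪ {b}
Pass 3 adds 1:
  {d}  = complement {a,b,c}
Pass 4: no new sets; the family is a σ-algebra.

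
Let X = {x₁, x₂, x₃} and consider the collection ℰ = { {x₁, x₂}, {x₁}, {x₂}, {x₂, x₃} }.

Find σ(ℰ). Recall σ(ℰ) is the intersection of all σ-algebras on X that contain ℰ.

σ(ℰ) = { ∅, {x₁}, {x₂}, {x₃}, {x₁, x₂}, {x₁, x₃}, {x₂, x₃}, X }

Trace:
Seed the family with ℰ together with ∅ and X: { ∅, {x₁}, {x₂}, {x₁, x₂}, {x₂, x₃}, X }.
Pass 1: 2 new —
  {x₃}  = X∖{x₁, x₂}
  {x₁, x₃}  = X∖{x₂}
  [8 total]
Pass 2: no new sets; the family is a σ-algebra.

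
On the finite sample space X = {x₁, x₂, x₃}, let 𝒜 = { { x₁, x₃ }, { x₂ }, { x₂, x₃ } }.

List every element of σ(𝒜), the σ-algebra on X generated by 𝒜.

Begin from { ∅, { x₂ }, { x₁, x₃ }, { x₂, x₃ }, X } (that is, 𝒜 plus ∅ and X).
Step 1 (1 new):
  { x₁ }  = ᶜ of { x₂, x₃ }
  (now 6)
Step 2 (1 new):
  { x₁, x₂ }  = { x₂ } ∪ { x₁ }
  (now 7)
Step 3. New:
  { x₃ }  = ᶜ of { x₁, x₂ }
  (now 8)
Step 4: no new sets; the family is a σ-algebra.

Therefore σ(𝒜) = { ∅, { x₁ }, { x₂ }, { x₃ }, { x₁, x₂ }, { x₁, x₃ }, { x₂, x₃ }, X } (|σ(𝒜)| = 8).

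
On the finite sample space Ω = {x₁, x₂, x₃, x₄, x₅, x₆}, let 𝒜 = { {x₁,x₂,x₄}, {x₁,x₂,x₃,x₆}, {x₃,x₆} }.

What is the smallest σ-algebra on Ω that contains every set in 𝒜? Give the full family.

σ(𝒜) (16 sets): { {}, {x₄}, {x₅}, {x₁,x₂}, {x₃,x₆}, {x₄,x₅}, {x₁,x₂,x₄}, {x₁,x₂,x₅}, {x₃,x₄,x₆}, {x₃,x₅,x₆}, {x₁,x₂,x₃,x₆}, {x₁,x₂,x₄,x₅}, {x₃,x₄,x₅,x₆}, {x₁,x₂,x₃,x₄,x₆}, {x₁,x₂,x₃,x₅,x₆}, Ω }

Trace:
Initial family (5 sets): { {}, {x₃,x₆}, {x₁,x₂,x₄}, {x₁,x₂,x₃,x₆}, Ω }.
Step 1. New:
  {x₄,x₅}  = ᶜ of {x₁,x₂,x₃,x₆}
  {x₃,x₅,x₆}  = ᶜ of {x₁,x₂,x₄}
  {x₁,x₂,x₄,x₅}  = ᶜ of {x₃,x₆}
  {x₁,x₂,x₃,x₄,x₆}  = {x₁,x₂,x₃,x₆} ∪ {x₁,x₂,x₄}
  — 9 sets.
Step 2 adds 3:
  {x₅}  = ᶜ of {x₁,x₂,x₃,x₄,x₆}
  {x₃,x₄,x₅,x₆}  = {x₄,x₅} ∪ {x₃,x₆}
  {x₁,x₂,x₃,x₅,x₆}  = {x₁,x₂,x₃,x₆} ∪ {x₃,x₅,x₆}
  — 12 sets.
Step 3 (2 new):
  {x₄}  = ᶜ of {x₁,x₂,x₃,x₅,x₆}
  {x₁,x₂}  = ᶜ of {x₃,x₄,x₅,x₆}
  — 14 sets.
Step 4: +2 →
  {x₁,x₂,x₅}  = {x₁,x₂} ∪ {x₅}
  {x₃,x₄,x₆}  = {x₃,x₆} ∪ {x₄}
  — 16 sets.
Step 5 adds nothing — fixpoint reached.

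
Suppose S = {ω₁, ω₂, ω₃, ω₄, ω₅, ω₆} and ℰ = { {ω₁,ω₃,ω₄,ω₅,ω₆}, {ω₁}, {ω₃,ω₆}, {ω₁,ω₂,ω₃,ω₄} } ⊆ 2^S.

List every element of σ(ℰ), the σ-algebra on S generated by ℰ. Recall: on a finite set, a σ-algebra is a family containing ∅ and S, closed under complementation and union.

|σ(ℰ)| = 64.  σ(ℰ) = { ∅, {ω₁}, {ω₂}, {ω₃}, {ω₄}, {ω₅}, {ω₆}, {ω₁,ω₂}, {ω₁,ω₃}, {ω₁,ω₄}, {ω₁,ω₅}, {ω₁,ω₆}, {ω₂,ω₃}, {ω₂,ω₄}, {ω₂,ω₅}, {ω₂,ω₆}, {ω₃,ω₄}, {ω₃,ω₅}, {ω₃,ω₆}, {ω₄,ω₅}, {ω₄,ω₆}, {ω₅,ω₆}, {ω₁,ω₂,ω₃}, {ω₁,ω₂,ω₄}, {ω₁,ω₂,ω₅}, {ω₁,ω₂,ω₆}, {ω₁,ω₃,ω₄}, {ω₁,ω₃,ω₅}, {ω₁,ω₃,ω₆}, {ω₁,ω₄,ω₅}, {ω₁,ω₄,ω₆}, {ω₁,ω₅,ω₆}, {ω₂,ω₃,ω₄}, {ω₂,ω₃,ω₅}, {ω₂,ω₃,ω₆}, {ω₂,ω₄,ω₅}, {ω₂,ω₄,ω₆}, {ω₂,ω₅,ω₆}, {ω₃,ω₄,ω₅}, {ω₃,ω₄,ω₆}, {ω₃,ω₅,ω₆}, {ω₄,ω₅,ω₆}, {ω₁,ω₂,ω₃,ω₄}, {ω₁,ω₂,ω₃,ω₅}, {ω₁,ω₂,ω₃,ω₆}, {ω₁,ω₂,ω₄,ω₅}, {ω₁,ω₂,ω₄,ω₆}, {ω₁,ω₂,ω₅,ω₆}, {ω₁,ω₃,ω₄,ω₅}, {ω₁,ω₃,ω₄,ω₆}, {ω₁,ω₃,ω₅,ω₆}, {ω₁,ω₄,ω₅,ω₆}, {ω₂,ω₃,ω₄,ω₅}, {ω₂,ω₃,ω₄,ω₆}, {ω₂,ω₃,ω₅,ω₆}, {ω₂,ω₄,ω₅,ω₆}, {ω₃,ω₄,ω₅,ω₆}, {ω₁,ω₂,ω₃,ω₄,ω₅}, {ω₁,ω₂,ω₃,ω₄,ω₆}, {ω₁,ω₂,ω₃,ω₅,ω₆}, {ω₁,ω₂,ω₄,ω₅,ω₆}, {ω₁,ω₃,ω₄,ω₅,ω₆}, {ω₂,ω₃,ω₄,ω₅,ω₆}, S }

Trace:
Initial family (6 sets): { ∅, {ω₁}, {ω₃,ω₆}, {ω₁,ω₂,ω₃,ω₄}, {ω₁,ω₃,ω₄,ω₅,ω₆}, S }.
Round 1: 6 new —
  {ω₂}  = {ω₁,ω₃,ω₄,ω₅,ω₆}ᶜ
  {ω₅,ω₆}  = {ω₁,ω₂,ω₃,ω₄}ᶜ
  {ω₁,ω₃,ω₆}  = {ω₃,ω₆} ∪ {ω₁}
  {ω₁,ω₂,ω₄,ω₅}  = {ω₃,ω₆}ᶜ
  {ω₁,ω₂,ω₃,ω₄,ω₆}  = {ω₃,ω₆} ∪ {ω₁,ω₂,ω₃,ω₄}
  {ω₂,ω₃,ω₄,ω₅,ω₆}  = {ω₁}ᶜ
Round 2: 11 new —
  {ω₅}  = {ω₁,ω₂,ω₃,ω₄,ω₆}ᶜ
  {ω₁,ω₂}  = {ω₂} ∪ {ω₁}
  {ω₁,ω₅,ω₆}  = {ω₅,ω₆} ∪ {ω₁}
  {ω₂,ω₃,ω₆}  = {ω₂} ∪ {ω₃,ω₆}
  {ω₂,ω₄,ω₅}  = {ω₁,ω₃,ω₆}ᶜ
  {ω₂,ω₅,ω₆}  = {ω₅,ω₆} ∪ {ω₂}
  {ω₃,ω₅,ω₆}  = {ω₅,ω₆} ∪ {ω₃,ω₆}
  {ω₁,ω₂,ω₃,ω₆}  = {ω₁,ω₃,ω₆} ∪ {ω₂}
  {ω₁,ω₃,ω₅,ω₆}  = {ω₅,ω₆} ∪ {ω₁,ω₃,ω₆}
  {ω₁,ω₂,ω₃,ω₄,ω₅}  = {ω₁,ω₂,ω₄,ω₅} ∪ {ω₁,ω₂,ω₃,ω₄}
  {ω₁,ω₂,ω₄,ω₅,ω₆}  = {ω₅,ω₆} ∪ {ω₁,ω₂,ω₄,ω₅}
Round 3: +16 →
  {ω₃}  = {ω₁,ω₂,ω₄,ω₅,ω₆}ᶜ
  {ω₆}  = {ω₁,ω₂,ω₃,ω₄,ω₅}ᶜ
  {ω₁,ω₅}  = {ω₅} ∪ {ω₁}
  {ω₂,ω₄}  = {ω₁,ω₃,ω₅,ω₆}ᶜ
  {ω₂,ω₅}  = {ω₂} ∪ {ω₅}
  {ω₄,ω₅}  = {ω₁,ω₂,ω₃,ω₆}ᶜ
  {ω₁,ω₂,ω₄}  = {ω₃,ω₅,ω₆}ᶜ
  {ω₁,ω₂,ω₅}  = {ω₁,ω₂} ∪ {ω₅}
  {ω₁,ω₃,ω₄}  = {ω₂,ω₅,ω₆}ᶜ
  {ω₁,ω₄,ω₅}  = {ω₂,ω₃,ω₆}ᶜ
  {ω₂,ω₃,ω₄}  = {ω₁,ω₅,ω₆}ᶜ
  {ω₁,ω₂,ω₅,ω₆}  = {ω₅,ω₆} ∪ {ω₁,ω₂}
  {ω₂,ω₃,ω₅,ω₆}  = {ω₅,ω₆} ∪ {ω₂,ω₃,ω₆}
  {ω₂,ω₄,ω₅,ω₆}  = {ω₅,ω₆} ∪ {ω₂,ω₄,ω₅}
  {ω₃,ω₄,ω₅,ω₆}  = {ω₁,ω₂}ᶜ
  {ω₁,ω₂,ω₃,ω₅,ω₆}  = {ω₅,ω₆} ∪ {ω₁,ω₂,ω₃,ω₆}
Round 4. New:
  {ω₄}  = {ω₁,ω₂,ω₃,ω₅,ω₆}ᶜ
  {ω₁,ω₃}  = {ω₂,ω₄,ω₅,ω₆}ᶜ
  {ω₁,ω₄}  = {ω₂,ω₃,ω₅,ω₆}ᶜ
  {ω₁,ω₆}  = {ω₁} ∪ {ω₆}
  {ω₂,ω₃}  = {ω₂} ∪ {ω₃}
  {ω₂,ω₆}  = {ω₂} ∪ {ω₆}
  {ω₃,ω₄}  = {ω₁,ω₂,ω₅,ω₆}ᶜ
  {ω₃,ω₅}  = {ω₃} ∪ {ω₅}
  {ω₁,ω₂,ω₃}  = {ω₁,ω₂} ∪ {ω₃}
  {ω₁,ω₂,ω₆}  = {ω₁,ω₂} ∪ {ω₆}
  {ω₁,ω₃,ω₅}  = {ω₃} ∪ {ω₁,ω₅}
  {ω₂,ω₃,ω₅}  = {ω₃} ∪ {ω₂,ω₅}
  {ω₂,ω₄,ω₆}  = {ω₂,ω₄} ∪ {ω₆}
  {ω₃,ω₄,ω₅}  = {ω₄,ω₅} ∪ {ω₃}
  {ω₃,ω₄,ω₆}  = {ω₁,ω₂,ω₅}ᶜ
  {ω₄,ω₅,ω₆}  = {ω₄,ω₅} ∪ {ω₅,ω₆}
  {ω₁,ω₂,ω₃,ω₅}  = {ω₃} ∪ {ω₁,ω₂,ω₅}
  {ω₁,ω₂,ω₄,ω₆}  = {ω₁,ω₂,ω₄} ∪ {ω₆}
  {ω₁,ω₃,ω₄,ω₅}  = {ω₄,ω₅} ∪ {ω₁,ω₃,ω₄}
  {ω₁,ω₃,ω₄,ω₆}  = {ω₂,ω₅}ᶜ
  {ω₁,ω₄,ω₅,ω₆}  = {ω₄,ω₅} ∪ {ω₁,ω₅,ω₆}
  {ω₂,ω₃,ω₄,ω₅}  = {ω₄,ω₅} ∪ {ω₂,ω₃,ω₄}
  {ω₂,ω₃,ω₄,ω₆}  = {ω₁,ω₅}ᶜ
Round 5: +2 →
  {ω₄,ω₆}  = {ω₁,ω₂,ω₃,ω₅}ᶜ
  {ω₁,ω₄,ω₆}  = {ω₂,ω₃,ω₅}ᶜ
Round 6: already closed under ᶜ and ∪.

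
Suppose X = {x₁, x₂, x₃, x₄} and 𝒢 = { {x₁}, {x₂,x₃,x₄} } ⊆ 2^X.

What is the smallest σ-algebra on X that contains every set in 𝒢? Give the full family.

Seed the family with 𝒢 together with ∅ and X: { ∅, {x₁}, {x₂,x₃,x₄}, X }.
Iteration 1: stable.

|σ(𝒢)| = 4.  σ(𝒢) = { ∅, {x₁}, {x₂,x₃,x₄}, X }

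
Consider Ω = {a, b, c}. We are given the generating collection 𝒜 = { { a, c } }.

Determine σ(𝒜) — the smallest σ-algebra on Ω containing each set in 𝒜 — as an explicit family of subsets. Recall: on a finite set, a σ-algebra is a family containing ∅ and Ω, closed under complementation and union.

Begin from { {}, { a, c }, Ω } (that is, 𝒜 plus ∅ and Ω).
Iteration 1: 1 new —
  { b }  = complement { a, c }
  |family| = 4
After Iteration 2 the family is unchanged; done.

|σ(𝒜)| = 4.  σ(𝒜) = { {}, { b }, { a, c }, Ω }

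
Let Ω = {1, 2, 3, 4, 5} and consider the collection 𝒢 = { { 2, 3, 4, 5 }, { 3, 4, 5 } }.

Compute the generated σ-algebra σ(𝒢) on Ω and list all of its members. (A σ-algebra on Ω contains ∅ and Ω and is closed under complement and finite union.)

σ(𝒢) = { {}, { 1 }, { 2 }, { 1, 2 }, { 3, 4, 5 }, { 1, 3, 4, 5 }, { 2, 3, 4, 5 }, Ω }

Derivation:
Start: 𝒢 ∪ {∅, Ω} = { {}, { 3, 4, 5 }, { 2, 3, 4, 5 }, Ω }.
Round 1 (2 new):
  { 1 }  = { 2, 3, 4, 5 }ᶜ
  { 1, 2 }  = { 3, 4, 5 }ᶜ
Round 2 (1 new):
  { 1, 3, 4, 5 }  = { 3, 4, 5 } ∪ { 1 }
Round 3. New:
  { 2 }  = { 1, 3, 4, 5 }ᶜ
After Round 4 the family is unchanged; done.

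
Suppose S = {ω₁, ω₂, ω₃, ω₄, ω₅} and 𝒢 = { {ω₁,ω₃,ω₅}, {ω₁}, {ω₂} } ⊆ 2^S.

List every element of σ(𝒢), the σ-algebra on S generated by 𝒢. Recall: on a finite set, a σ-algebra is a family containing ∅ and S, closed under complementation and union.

σ(𝒢) (16 sets): { {}, {ω₁}, {ω₂}, {ω₄}, {ω₁,ω₂}, {ω₁,ω₄}, {ω₂,ω₄}, {ω₃,ω₅}, {ω₁,ω₂,ω₄}, {ω₁,ω₃,ω₅}, {ω₂,ω₃,ω₅}, {ω₃,ω₄,ω₅}, {ω₁,ω₂,ω₃,ω₅}, {ω₁,ω₃,ω₄,ω₅}, {ω₂,ω₃,ω₄,ω₅}, S }

Check:
Take S₀ = 𝒢 ∪ {∅, S} = { {}, {ω₁}, {ω₂}, {ω₁,ω₃,ω₅}, S }.
Iteration 1 adds 5:
  {ω₁,ω₂}  = {ω₂} ∪ {ω₁}
  {ω₂,ω₄}  = S∖{ω₁,ω₃,ω₅}
  {ω₁,ω₂,ω₃,ω₅}  = {ω₁,ω₃,ω₅} ∪ {ω₂}
  {ω₁,ω₃,ω₄,ω₅}  = S∖{ω₂}
  {ω₂,ω₃,ω₄,ω₅}  = S∖{ω₁}
Iteration 2: +3 →
  {ω₄}  = S∖{ω₁,ω₂,ω₃,ω₅}
  {ω₁,ω₂,ω₄}  = {ω₁,ω₂} ∪ {ω₂,ω₄}
  {ω₃,ω₄,ω₅}  = S∖{ω₁,ω₂}
Iteration 3: +2 →
  {ω₁,ω₄}  = {ω₄} ∪ {ω₁}
  {ω₃,ω₅}  = S∖{ω₁,ω₂,ω₄}
Iteration 4: +1 →
  {ω₂,ω₃,ω₅}  = S∖{ω₁,ω₄}
Iteration 5: no new sets; the family is a σ-algebra.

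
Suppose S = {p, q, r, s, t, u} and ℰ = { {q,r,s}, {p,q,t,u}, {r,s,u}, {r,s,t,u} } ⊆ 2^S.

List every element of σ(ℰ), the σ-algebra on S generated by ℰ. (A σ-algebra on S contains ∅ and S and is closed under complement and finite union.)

σ(ℰ) (32 sets): { {}, {p}, {q}, {t}, {u}, {p,q}, {p,t}, {p,u}, {q,t}, {q,u}, {r,s}, {t,u}, {p,q,t}, {p,q,u}, {p,r,s}, {p,t,u}, {q,r,s}, {q,t,u}, {r,s,t}, {r,s,u}, {p,q,r,s}, {p,q,t,u}, {p,r,s,t}, {p,r,s,u}, {q,r,s,t}, {q,r,s,u}, {r,s,t,u}, {p,q,r,s,t}, {p,q,r,s,u}, {p,r,s,t,u}, {q,r,s,t,u}, S }

Trace:
Seed the family with ℰ together with ∅ and S: { {}, {q,r,s}, {r,s,u}, {p,q,t,u}, {r,s,t,u}, S }.
Pass 1 adds 6:
  {p,q}  = complement {r,s,t,u}
  {r,s}  = complement {p,q,t,u}
  {p,q,t}  = complement {r,s,u}
  {p,t,u}  = complement {q,r,s}
  {q,r,s,u}  = {q,r,s} ∪ {r,s,u}
  {q,r,s,t,u}  = {q,r,s} ∪ {r,s,t,u}
Pass 2 (6 new):
  {p}  = complement {q,r,s,t,u}
  {p,t}  = complement {q,r,s,u}
  {p,q,r,s}  = {r,s} ∪ {p,q}
  {p,q,r,s,t}  = {r,s} ∪ {p,q,t}
  {p,q,r,s,u}  = {p,q} ∪ {q,r,s,u}
  {p,r,s,t,u}  = {r,s} ∪ {p,t,u}
Pass 3: 7 new —
  {q}  = complement {p,r,s,t,u}
  {t}  = complement {p,q,r,s,u}
  {u}  = complement {p,q,r,s,t}
  {t,u}  = complement {p,q,r,s}
  {p,r,s}  = {r,s} ∪ {p}
  {p,r,s,t}  = {r,s} ∪ {p,t}
  {p,r,s,u}  = {r,s,u} ∪ {p}
Pass 4: +7 →
  {p,u}  = {u} ∪ {p}
  {q,t}  = complement {p,r,s,u}
  {q,u}  = complement {p,r,s,t}
  {p,q,u}  = {p,q} ∪ {u}
  {q,t,u}  = complement {p,r,s}
  {r,s,t}  = {r,s} ∪ {t}
  {q,r,s,t}  = {q,r,s} ∪ {t}
Pass 5: stable.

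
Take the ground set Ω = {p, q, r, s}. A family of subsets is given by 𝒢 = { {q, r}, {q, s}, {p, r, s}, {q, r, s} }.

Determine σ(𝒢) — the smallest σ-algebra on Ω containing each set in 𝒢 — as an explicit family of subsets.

σ(𝒢) (16 sets): { {}, {p}, {q}, {r}, {s}, {p, q}, {p, r}, {p, s}, {q, r}, {q, s}, {r, s}, {p, q, r}, {p, q, s}, {p, r, s}, {q, r, s}, Ω }

Derivation:
Begin from { {}, {q, r}, {q, s}, {p, r, s}, {q, r, s}, Ω } (that is, 𝒢 plus ∅ and Ω).
Iteration 1. New:
  {p}  = Ω∖{q, r, s}
  {q}  = Ω∖{p, r, s}
  {p, r}  = Ω∖{q, s}
  {p, s}  = Ω∖{q, r}
  — 10 sets.
Iteration 2: 3 new —
  {p, q}  = {q} ∪ {p}
  {p, q, r}  = {q} ∪ {p, r}
  {p, q, s}  = {q} ∪ {p, s}
  — 13 sets.
Iteration 3 adds 3:
  {r}  = Ω∖{p, q, s}
  {s}  = Ω∖{p, q, r}
  {r, s}  = Ω∖{p, q}
  — 16 sets.
Iteration 4: closed — nothing new.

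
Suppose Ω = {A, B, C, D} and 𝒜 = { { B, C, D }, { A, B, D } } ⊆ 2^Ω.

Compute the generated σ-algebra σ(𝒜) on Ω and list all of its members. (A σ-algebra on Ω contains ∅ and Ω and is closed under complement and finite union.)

σ(𝒜) = { ∅, { A }, { C }, { A, C }, { B, D }, { A, B, D }, { B, C, D }, Ω }

Trace:
Begin from { ∅, { A, B, D }, { B, C, D }, Ω } (that is, 𝒜 plus ∅ and Ω).
Pass 1 (2 new):
  { A }  = ᶜ of { B, C, D }
  { C }  = ᶜ of { A, B, D }
  (now 6)
Pass 2 adds 1:
  { A, C }  = { C } ∪ { A }
  (now 7)
Pass 3: +1 →
  { B, D }  = ᶜ of { A, C }
  (now 8)
Pass 4: already closed under ᶜ and ∪.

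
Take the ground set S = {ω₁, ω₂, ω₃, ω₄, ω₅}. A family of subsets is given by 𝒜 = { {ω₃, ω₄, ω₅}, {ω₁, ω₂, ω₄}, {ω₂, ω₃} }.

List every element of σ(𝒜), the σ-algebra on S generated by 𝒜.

Initial family (5 sets): { ∅, {ω₂, ω₃}, {ω₁, ω₂, ω₄}, {ω₃, ω₄, ω₅}, S }.
Pass 1 (5 new):
  {ω₁, ω₂}  = ᶜ of {ω₃, ω₄, ω₅}
  {ω₃, ω₅}  = ᶜ of {ω₁, ω₂, ω₄}
  {ω₁, ω₄, ω₅}  = ᶜ of {ω₂, ω₃}
  {ω₁, ω₂, ω₃, ω₄}  = {ω₂, ω₃} ∪ {ω₁, ω₂, ω₄}
  {ω₂, ω₃, ω₄, ω₅}  = {ω₃, ω₄, ω₅} ∪ {ω₂, ω₃}
  — 10 sets.
Pass 2: +7 →
  {ω₁}  = ᶜ of {ω₂, ω₃, ω₄, ω₅}
  {ω₅}  = ᶜ of {ω₁, ω₂, ω₃, ω₄}
  {ω₁, ω₂, ω₃}  = {ω₁, ω₂} ∪ {ω₂, ω₃}
  {ω₂, ω₃, ω₅}  = {ω₂, ω₃} ∪ {ω₃, ω₅}
  {ω₁, ω₂, ω₃, ω₅}  = {ω₁, ω₂} ∪ {ω₃, ω₅}
  {ω₁, ω₂, ω₄, ω₅}  = {ω₁, ω₄, ω₅} ∪ {ω₁, ω₂}
  {ω₁, ω₃, ω₄, ω₅}  = {ω₁, ω₄, ω₅} ∪ {ω₃, ω₄, ω₅}
  — 17 sets.
Pass 3: +8 →
  {ω₂}  = ᶜ of {ω₁, ω₃, ω₄, ω₅}
  {ω₃}  = ᶜ of {ω₁, ω₂, ω₄, ω₅}
  {ω₄}  = ᶜ of {ω₁, ω₂, ω₃, ω₅}
  {ω₁, ω₄}  = ᶜ of {ω₂, ω₃, ω₅}
  {ω₁, ω₅}  = {ω₅} ∪ {ω₁}
  {ω₄, ω₅}  = ᶜ of {ω₁, ω₂, ω₃}
  {ω₁, ω₂, ω₅}  = {ω₁, ω₂} ∪ {ω₅}
  {ω₁, ω₃, ω₅}  = {ω₃, ω₅} ∪ {ω₁}
  — 25 sets.
Pass 4. New:
  {ω₁, ω₃}  = {ω₃} ∪ {ω₁}
  {ω₂, ω₄}  = ᶜ of {ω₁, ω₃, ω₅}
  {ω₂, ω₅}  = {ω₂} ∪ {ω₅}
  {ω₃, ω₄}  = ᶜ of {ω₁, ω₂, ω₅}
  {ω₁, ω₃, ω₄}  = {ω₃} ∪ {ω₁, ω₄}
  {ω₂, ω₃, ω₄}  = ᶜ of {ω₁, ω₅}
  {ω₂, ω₄, ω₅}  = {ω₂} ∪ {ω₄, ω₅}
  — 32 sets.
Pass 5: stable.

|σ(𝒜)| = 32.  σ(𝒜) = { ∅, {ω₁}, {ω₂}, {ω₃}, {ω₄}, {ω₅}, {ω₁, ω₂}, {ω₁, ω₃}, {ω₁, ω₄}, {ω₁, ω₅}, {ω₂, ω₃}, {ω₂, ω₄}, {ω₂, ω₅}, {ω₃, ω₄}, {ω₃, ω₅}, {ω₄, ω₅}, {ω₁, ω₂, ω₃}, {ω₁, ω₂, ω₄}, {ω₁, ω₂, ω₅}, {ω₁, ω₃, ω₄}, {ω₁, ω₃, ω₅}, {ω₁, ω₄, ω₅}, {ω₂, ω₃, ω₄}, {ω₂, ω₃, ω₅}, {ω₂, ω₄, ω₅}, {ω₃, ω₄, ω₅}, {ω₁, ω₂, ω₃, ω₄}, {ω₁, ω₂, ω₃, ω₅}, {ω₁, ω₂, ω₄, ω₅}, {ω₁, ω₃, ω₄, ω₅}, {ω₂, ω₃, ω₄, ω₅}, S }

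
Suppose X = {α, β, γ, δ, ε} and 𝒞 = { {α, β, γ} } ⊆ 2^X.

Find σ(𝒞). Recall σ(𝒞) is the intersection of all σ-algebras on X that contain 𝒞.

Begin from { {}, {α, β, γ}, X } (that is, 𝒞 plus ∅ and X).
Iteration 1: 1 new —
  {δ, ε}  = {α, β, γ}ᶜ
  — 4 sets.
Iteration 2: closed — nothing new.

σ(𝒞) = { {}, {δ, ε}, {α, β, γ}, X }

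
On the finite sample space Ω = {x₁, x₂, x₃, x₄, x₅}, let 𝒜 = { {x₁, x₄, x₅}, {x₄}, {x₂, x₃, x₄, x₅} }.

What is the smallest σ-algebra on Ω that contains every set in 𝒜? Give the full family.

σ(𝒜) (16 sets): { ∅, {x₁}, {x₄}, {x₅}, {x₁, x₄}, {x₁, x₅}, {x₂, x₃}, {x₄, x₅}, {x₁, x₂, x₃}, {x₁, x₄, x₅}, {x₂, x₃, x₄}, {x₂, x₃, x₅}, {x₁, x₂, x₃, x₄}, {x₁, x₂, x₃, x₅}, {x₂, x₃, x₄, x₅}, Ω }

Working:
Start: 𝒜 ∪ {∅, Ω} = { ∅, {x₄}, {x₁, x₄, x₅}, {x₂, x₃, x₄, x₅}, Ω }.
Step 1: +3 →
  {x₁}  = ᶜ of {x₂, x₃, x₄, x₅}
  {x₂, x₃}  = ᶜ of {x₁, x₄, x₅}
  {x₁, x₂, x₃, x₅}  = ᶜ of {x₄}
  (now 8)
Step 2: 3 new —
  {x₁, x₄}  = {x₄} ∪ {x₁}
  {x₁, x₂, x₃}  = {x₂, x₃} ∪ {x₁}
  {x₂, x₃, x₄}  = {x₄} ∪ {x₂, x₃}
  (now 11)
Step 3 (4 new):
  {x₁, x₅}  = ᶜ of {x₂, x₃, x₄}
  {x₄, x₅}  = ᶜ of {x₁, x₂, x₃}
  {x₂, x₃, x₅}  = ᶜ of {x₁, x₄}
  {x₁, x₂, x₃, x₄}  = {x₂, x₃} ∪ {x₁, x₄}
  (now 15)
Step 4: +1 →
  {x₅}  = ᶜ of {x₁, x₂, x₃, x₄}
  (now 16)
Step 5: stable.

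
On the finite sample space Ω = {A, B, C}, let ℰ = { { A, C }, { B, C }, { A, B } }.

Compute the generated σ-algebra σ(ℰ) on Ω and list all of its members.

|σ(ℰ)| = 8.  σ(ℰ) = { ∅, { A }, { B }, { C }, { A, B }, { A, C }, { B, C }, Ω }

Check:
Take S₀ = ℰ ∪ {∅, Ω} = { ∅, { A, B }, { A, C }, { B, C }, Ω }.
Round 1 adds 3:
  { A }  = ᶜ of { B, C }
  { B }  = ᶜ of { A, C }
  { C }  = ᶜ of { A, B }
  (now 8)
Round 2: already closed under ᶜ and ∪.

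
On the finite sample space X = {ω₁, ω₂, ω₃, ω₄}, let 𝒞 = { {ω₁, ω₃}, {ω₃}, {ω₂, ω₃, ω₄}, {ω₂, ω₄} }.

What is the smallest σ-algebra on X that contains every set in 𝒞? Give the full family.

Seed the family with 𝒞 together with ∅ and X: { ∅, {ω₃}, {ω₁, ω₃}, {ω₂, ω₄}, {ω₂, ω₃, ω₄}, X }.
Round 1 adds 2:
  {ω₁}  = X∖{ω₂, ω₃, ω₄}
  {ω₁, ω₂, ω₄}  = X∖{ω₃}
  — 8 sets.
After Round 2 the family is unchanged; done.

Hence σ(𝒞) has 8 members: { ∅, {ω₁}, {ω₃}, {ω₁, ω₃}, {ω₂, ω₄}, {ω₁, ω₂, ω₄}, {ω₂, ω₃, ω₄}, X }.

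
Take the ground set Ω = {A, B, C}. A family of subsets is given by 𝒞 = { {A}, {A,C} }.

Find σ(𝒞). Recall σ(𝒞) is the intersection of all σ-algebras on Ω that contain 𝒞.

|σ(𝒞)| = 8.  σ(𝒞) = { {}, {A}, {B}, {C}, {A,B}, {A,C}, {B,C}, Ω }

Trace:
Initial family (4 sets): { {}, {A}, {A,C}, Ω }.
Step 1 adds 2:
  {B}  = {A,C}ᶜ
  {B,C}  = {A}ᶜ
  |family| = 6
Step 2. New:
  {A,B}  = {B} ∪ {A}
  |family| = 7
Step 3. New:
  {C}  = {A,B}ᶜ
  |family| = 8
After Step 4 the family is unchanged; done.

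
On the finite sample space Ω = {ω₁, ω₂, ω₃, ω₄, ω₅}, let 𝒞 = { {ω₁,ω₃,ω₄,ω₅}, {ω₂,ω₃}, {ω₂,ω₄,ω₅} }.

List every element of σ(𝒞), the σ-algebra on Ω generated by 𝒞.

|σ(𝒞)| = 16.  σ(𝒞) = { ∅, {ω₁}, {ω₂}, {ω₃}, {ω₁,ω₂}, {ω₁,ω₃}, {ω₂,ω₃}, {ω₄,ω₅}, {ω₁,ω₂,ω₃}, {ω₁,ω₄,ω₅}, {ω₂,ω₄,ω₅}, {ω₃,ω₄,ω₅}, {ω₁,ω₂,ω₄,ω₅}, {ω₁,ω₃,ω₄,ω₅}, {ω₂,ω₃,ω₄,ω₅}, Ω }

Derivation:
Take S₀ = 𝒞 ∪ {∅, Ω} = { ∅, {ω₂,ω₃}, {ω₂,ω₄,ω₅}, {ω₁,ω₃,ω₄,ω₅}, Ω }.
Step 1 (4 new):
  {ω₂}  = complement {ω₁,ω₃,ω₄,ω₅}
  {ω₁,ω₃}  = complement {ω₂,ω₄,ω₅}
  {ω₁,ω₄,ω₅}  = complement {ω₂,ω₃}
  {ω₂,ω₃,ω₄,ω₅}  = {ω₂,ω₃} ∪ {ω₂,ω₄,ω₅}
  — 9 sets.
Step 2 adds 3:
  {ω₁}  = complement {ω₂,ω₃,ω₄,ω₅}
  {ω₁,ω₂,ω₃}  = {ω₂} ∪ {ω₁,ω₃}
  {ω₁,ω₂,ω₄,ω₅}  = {ω₁,ω₄,ω₅} ∪ {ω₂}
  — 12 sets.
Step 3 (3 new):
  {ω₃}  = complement {ω₁,ω₂,ω₄,ω₅}
  {ω₁,ω₂}  = {ω₂} ∪ {ω₁}
  {ω₄,ω₅}  = complement {ω₁,ω₂,ω₃}
  — 15 sets.
Step 4 (1 new):
  {ω₃,ω₄,ω₅}  = complement {ω₁,ω₂}
  — 16 sets.
Step 5 adds nothing — fixpoint reached.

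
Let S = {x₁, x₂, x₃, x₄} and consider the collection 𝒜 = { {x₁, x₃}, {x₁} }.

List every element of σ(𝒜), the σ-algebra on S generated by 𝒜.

Initial family (4 sets): { {}, {x₁}, {x₁, x₃}, S }.
Pass 1: 2 new —
  {x₂, x₄}  = {x₁, x₃}ᶜ
  {x₂, x₃, x₄}  = {x₁}ᶜ
Pass 2 adds 1:
  {x₁, x₂, x₄}  = {x₂, x₄} ∪ {x₁}
Pass 3. New:
  {x₃}  = {x₁, x₂, x₄}ᶜ
Pass 4: already closed under ᶜ and ∪.

σ(𝒜) = { {}, {x₁}, {x₃}, {x₁, x₃}, {x₂, x₄}, {x₁, x₂, x₄}, {x₂, x₃, x₄}, S }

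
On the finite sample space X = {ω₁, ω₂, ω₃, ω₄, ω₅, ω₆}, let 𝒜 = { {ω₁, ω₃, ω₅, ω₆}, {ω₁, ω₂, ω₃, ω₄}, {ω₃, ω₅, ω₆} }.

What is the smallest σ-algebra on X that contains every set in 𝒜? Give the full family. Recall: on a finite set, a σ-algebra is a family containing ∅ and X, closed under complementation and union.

Initial family (5 sets): { {}, {ω₃, ω₅, ω₆}, {ω₁, ω₂, ω₃, ω₄}, {ω₁, ω₃, ω₅, ω₆}, X }.
Pass 1: 3 new —
  {ω₂, ω₄}  = ᶜ of {ω₁, ω₃, ω₅, ω₆}
  {ω₅, ω₆}  = ᶜ of {ω₁, ω₂, ω₃, ω₄}
  {ω₁, ω₂, ω₄}  = ᶜ of {ω₃, ω₅, ω₆}
  [8 total]
Pass 2: +3 →
  {ω₂, ω₄, ω₅, ω₆}  = {ω₂, ω₄} ∪ {ω₅, ω₆}
  {ω₁, ω₂, ω₄, ω₅, ω₆}  = {ω₁, ω₂, ω₄} ∪ {ω₅, ω₆}
  {ω₂, ω₃, ω₄, ω₅, ω₆}  = {ω₂, ω₄} ∪ {ω₃, ω₅, ω₆}
  [11 total]
Pass 3. New:
  {ω₁}  = ᶜ of {ω₂, ω₃, ω₄, ω₅, ω₆}
  {ω₃}  = ᶜ of {ω₁, ω₂, ω₄, ω₅, ω₆}
  {ω₁, ω₃}  = ᶜ of {ω₂, ω₄, ω₅, ω₆}
  [14 total]
Pass 4. New:
  {ω₁, ω₅, ω₆}  = {ω₅, ω₆} ∪ {ω₁}
  {ω₂, ω₃, ω₄}  = {ω₃} ∪ {ω₂, ω₄}
  [16 total]
Pass 5 adds nothing — fixpoint reached.

|σ(𝒜)| = 16.  σ(𝒜) = { {}, {ω₁}, {ω₃}, {ω₁, ω₃}, {ω₂, ω₄}, {ω₅, ω₆}, {ω₁, ω₂, ω₄}, {ω₁, ω₅, ω₆}, {ω₂, ω₃, ω₄}, {ω₃, ω₅, ω₆}, {ω₁, ω₂, ω₃, ω₄}, {ω₁, ω₃, ω₅, ω₆}, {ω₂, ω₄, ω₅, ω₆}, {ω₁, ω₂, ω₄, ω₅, ω₆}, {ω₂, ω₃, ω₄, ω₅, ω₆}, X }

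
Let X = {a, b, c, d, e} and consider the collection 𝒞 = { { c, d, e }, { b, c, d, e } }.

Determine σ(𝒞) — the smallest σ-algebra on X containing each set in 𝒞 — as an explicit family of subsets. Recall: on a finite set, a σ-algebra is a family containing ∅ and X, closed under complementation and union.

|σ(𝒞)| = 8.  σ(𝒞) = { ∅, { a }, { b }, { a, b }, { c, d, e }, { a, c, d, e }, { b, c, d, e }, X }

Derivation:
Seed the family with 𝒞 together with ∅ and X: { ∅, { c, d, e }, { b, c, d, e }, X }.
Pass 1 (2 new):
  { a }  = { b, c, d, e }ᶜ
  { a, b }  = { c, d, e }ᶜ
  — 6 sets.
Pass 2 (1 new):
  { a, c, d, e }  = { c, d, e } ∪ { a }
  — 7 sets.
Pass 3: +1 →
  { b }  = { a, c, d, e }ᶜ
  — 8 sets.
Pass 4 adds nothing — fixpoint reached.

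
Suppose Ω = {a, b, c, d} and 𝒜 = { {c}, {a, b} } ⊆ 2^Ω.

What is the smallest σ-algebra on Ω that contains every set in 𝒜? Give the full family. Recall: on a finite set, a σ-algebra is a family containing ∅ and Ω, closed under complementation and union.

Begin from { ∅, {c}, {a, b}, Ω } (that is, 𝒜 plus ∅ and Ω).
Iteration 1: 3 new —
  {c, d}  = ᶜ of {a, b}
  {a, b, c}  = {c} ∪ {a, b}
  {a, b, d}  = ᶜ of {c}
Iteration 2. New:
  {d}  = ᶜ of {a, b, c}
Iteration 3: no new sets; the family is a σ-algebra.

Hence σ(𝒜) has 8 members: { ∅, {c}, {d}, {a, b}, {c, d}, {a, b, c}, {a, b, d}, Ω }.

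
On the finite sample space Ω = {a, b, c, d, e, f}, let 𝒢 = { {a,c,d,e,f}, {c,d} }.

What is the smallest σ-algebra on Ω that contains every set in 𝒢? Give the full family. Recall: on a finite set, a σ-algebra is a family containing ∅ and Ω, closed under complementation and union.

σ(𝒢) (8 sets): { ∅, {b}, {c,d}, {a,e,f}, {b,c,d}, {a,b,e,f}, {a,c,d,e,f}, Ω }

Working:
Start: 𝒢 ∪ {∅, Ω} = { ∅, {c,d}, {a,c,d,e,f}, Ω }.
Iteration 1: +2 →
  {b}  = complement {a,c,d,e,f}
  {a,b,e,f}  = complement {c,d}
  |family| = 6
Iteration 2: +1 →
  {b,c,d}  = {c,d} ∪ {b}
  |family| = 7
Iteration 3: +1 →
  {a,e,f}  = complement {b,c,d}
  |family| = 8
Iteration 4 adds nothing — fixpoint reached.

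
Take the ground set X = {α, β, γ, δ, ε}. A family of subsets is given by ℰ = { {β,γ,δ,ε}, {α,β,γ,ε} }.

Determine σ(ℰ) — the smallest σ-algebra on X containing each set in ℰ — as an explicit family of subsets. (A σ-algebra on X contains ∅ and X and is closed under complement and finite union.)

Initial family (4 sets): { {}, {α,β,γ,ε}, {β,γ,δ,ε}, X }.
Step 1: +2 →
  {α}  = X∖{β,γ,δ,ε}
  {δ}  = X∖{α,β,γ,ε}
  [6 total]
Step 2: +1 →
  {α,δ}  = {δ} ∪ {α}
  [7 total]
Step 3: 1 new —
  {β,γ,ε}  = X∖{α,δ}
  [8 total]
Step 4: stable.

Hence σ(ℰ) has 8 members: { {}, {α}, {δ}, {α,δ}, {β,γ,ε}, {α,β,γ,ε}, {β,γ,δ,ε}, X }.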